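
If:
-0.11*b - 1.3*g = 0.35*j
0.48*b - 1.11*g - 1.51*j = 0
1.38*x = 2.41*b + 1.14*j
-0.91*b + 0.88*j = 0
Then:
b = 0.00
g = 0.00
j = 0.00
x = 0.00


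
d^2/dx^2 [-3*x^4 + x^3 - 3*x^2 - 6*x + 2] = -36*x^2 + 6*x - 6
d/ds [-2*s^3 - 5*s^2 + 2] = 2*s*(-3*s - 5)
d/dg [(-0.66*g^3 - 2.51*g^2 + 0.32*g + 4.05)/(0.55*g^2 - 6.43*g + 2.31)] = (-0.363*g^4 + 8.4876*g^3 + 11.3895*g^2 - 16.0512*g + 26.7807)/(0.3025*g^4 - 7.073*g^3 + 43.8859*g^2 - 29.7066*g + 5.3361)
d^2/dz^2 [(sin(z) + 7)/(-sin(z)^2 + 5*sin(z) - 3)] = (sin(z)^5 + 33*sin(z)^4 - 125*sin(z)^3 + 64*sin(z)^2 + 342*sin(z) - 338)/(sin(z)^2 - 5*sin(z) + 3)^3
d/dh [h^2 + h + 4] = 2*h + 1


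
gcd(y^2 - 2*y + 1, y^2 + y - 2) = y - 1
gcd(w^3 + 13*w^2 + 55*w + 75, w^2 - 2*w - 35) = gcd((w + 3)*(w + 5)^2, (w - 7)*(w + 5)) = w + 5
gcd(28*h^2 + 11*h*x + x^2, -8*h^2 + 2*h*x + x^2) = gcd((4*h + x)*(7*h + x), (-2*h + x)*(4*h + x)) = 4*h + x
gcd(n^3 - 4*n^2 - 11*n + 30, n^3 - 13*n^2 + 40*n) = n - 5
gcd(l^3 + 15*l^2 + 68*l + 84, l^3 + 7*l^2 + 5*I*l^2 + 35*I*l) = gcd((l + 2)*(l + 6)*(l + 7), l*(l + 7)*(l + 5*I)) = l + 7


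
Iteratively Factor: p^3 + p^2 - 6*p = (p)*(p^2 + p - 6) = p*(p + 3)*(p - 2)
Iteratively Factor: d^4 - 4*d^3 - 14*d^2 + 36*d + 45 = (d - 5)*(d^3 + d^2 - 9*d - 9) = (d - 5)*(d + 3)*(d^2 - 2*d - 3) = (d - 5)*(d - 3)*(d + 3)*(d + 1)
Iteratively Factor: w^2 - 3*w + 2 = (w - 2)*(w - 1)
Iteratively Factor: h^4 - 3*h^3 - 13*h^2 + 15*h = (h)*(h^3 - 3*h^2 - 13*h + 15) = h*(h - 5)*(h^2 + 2*h - 3) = h*(h - 5)*(h - 1)*(h + 3)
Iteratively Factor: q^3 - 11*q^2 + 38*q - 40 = (q - 5)*(q^2 - 6*q + 8) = (q - 5)*(q - 4)*(q - 2)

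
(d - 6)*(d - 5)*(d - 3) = d^3 - 14*d^2 + 63*d - 90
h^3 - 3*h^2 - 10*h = h*(h - 5)*(h + 2)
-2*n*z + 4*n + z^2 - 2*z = (-2*n + z)*(z - 2)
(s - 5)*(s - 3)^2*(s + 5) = s^4 - 6*s^3 - 16*s^2 + 150*s - 225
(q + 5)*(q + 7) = q^2 + 12*q + 35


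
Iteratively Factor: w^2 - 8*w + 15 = (w - 3)*(w - 5)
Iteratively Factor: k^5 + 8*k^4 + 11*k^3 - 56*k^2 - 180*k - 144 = (k + 3)*(k^4 + 5*k^3 - 4*k^2 - 44*k - 48) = (k + 2)*(k + 3)*(k^3 + 3*k^2 - 10*k - 24) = (k - 3)*(k + 2)*(k + 3)*(k^2 + 6*k + 8) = (k - 3)*(k + 2)*(k + 3)*(k + 4)*(k + 2)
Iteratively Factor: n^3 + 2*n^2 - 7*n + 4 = (n - 1)*(n^2 + 3*n - 4) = (n - 1)^2*(n + 4)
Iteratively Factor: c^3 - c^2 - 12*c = (c)*(c^2 - c - 12) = c*(c + 3)*(c - 4)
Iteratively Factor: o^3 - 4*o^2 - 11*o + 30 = (o - 2)*(o^2 - 2*o - 15) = (o - 5)*(o - 2)*(o + 3)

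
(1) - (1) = 0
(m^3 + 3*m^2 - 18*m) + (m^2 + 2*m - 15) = m^3 + 4*m^2 - 16*m - 15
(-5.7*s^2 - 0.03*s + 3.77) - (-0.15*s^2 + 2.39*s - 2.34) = -5.55*s^2 - 2.42*s + 6.11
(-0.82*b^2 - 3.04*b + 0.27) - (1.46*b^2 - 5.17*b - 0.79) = -2.28*b^2 + 2.13*b + 1.06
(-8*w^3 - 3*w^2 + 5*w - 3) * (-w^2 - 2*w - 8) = 8*w^5 + 19*w^4 + 65*w^3 + 17*w^2 - 34*w + 24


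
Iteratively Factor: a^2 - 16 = (a - 4)*(a + 4)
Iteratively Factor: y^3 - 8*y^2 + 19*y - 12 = (y - 3)*(y^2 - 5*y + 4) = (y - 3)*(y - 1)*(y - 4)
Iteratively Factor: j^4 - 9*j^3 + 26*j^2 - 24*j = (j)*(j^3 - 9*j^2 + 26*j - 24) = j*(j - 2)*(j^2 - 7*j + 12) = j*(j - 4)*(j - 2)*(j - 3)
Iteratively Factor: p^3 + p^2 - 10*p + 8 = (p - 2)*(p^2 + 3*p - 4) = (p - 2)*(p + 4)*(p - 1)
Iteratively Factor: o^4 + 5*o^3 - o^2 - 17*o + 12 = (o - 1)*(o^3 + 6*o^2 + 5*o - 12) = (o - 1)*(o + 3)*(o^2 + 3*o - 4) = (o - 1)^2*(o + 3)*(o + 4)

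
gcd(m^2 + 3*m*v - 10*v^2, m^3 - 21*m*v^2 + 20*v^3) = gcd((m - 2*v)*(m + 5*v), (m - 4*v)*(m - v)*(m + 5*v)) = m + 5*v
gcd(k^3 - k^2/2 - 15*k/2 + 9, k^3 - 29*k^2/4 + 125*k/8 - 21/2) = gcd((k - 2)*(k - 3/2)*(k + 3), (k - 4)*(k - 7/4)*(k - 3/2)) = k - 3/2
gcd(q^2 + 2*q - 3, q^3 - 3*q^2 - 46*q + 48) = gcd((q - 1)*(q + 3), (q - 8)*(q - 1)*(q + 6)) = q - 1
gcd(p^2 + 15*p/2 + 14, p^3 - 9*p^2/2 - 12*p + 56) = p + 7/2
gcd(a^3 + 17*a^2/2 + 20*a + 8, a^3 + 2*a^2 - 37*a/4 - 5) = a^2 + 9*a/2 + 2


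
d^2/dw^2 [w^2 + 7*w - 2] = 2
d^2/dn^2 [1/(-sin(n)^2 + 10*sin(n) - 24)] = 2*(2*sin(n)^4 - 15*sin(n)^3 - sin(n)^2 + 150*sin(n) - 76)/(sin(n)^2 - 10*sin(n) + 24)^3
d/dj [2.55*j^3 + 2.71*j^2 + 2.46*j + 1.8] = 7.65*j^2 + 5.42*j + 2.46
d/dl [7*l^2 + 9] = 14*l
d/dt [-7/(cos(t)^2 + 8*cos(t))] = -14*(cos(t) + 4)*sin(t)/((cos(t) + 8)^2*cos(t)^2)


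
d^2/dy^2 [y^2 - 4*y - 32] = 2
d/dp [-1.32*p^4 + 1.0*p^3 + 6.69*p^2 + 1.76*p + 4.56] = -5.28*p^3 + 3.0*p^2 + 13.38*p + 1.76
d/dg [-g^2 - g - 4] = -2*g - 1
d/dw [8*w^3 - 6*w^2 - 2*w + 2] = 24*w^2 - 12*w - 2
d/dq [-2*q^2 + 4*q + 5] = 4 - 4*q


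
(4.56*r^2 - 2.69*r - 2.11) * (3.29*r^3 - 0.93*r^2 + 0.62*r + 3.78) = 15.0024*r^5 - 13.0909*r^4 - 1.613*r^3 + 17.5313*r^2 - 11.4764*r - 7.9758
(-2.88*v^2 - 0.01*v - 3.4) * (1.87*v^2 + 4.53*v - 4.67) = -5.3856*v^4 - 13.0651*v^3 + 7.0463*v^2 - 15.3553*v + 15.878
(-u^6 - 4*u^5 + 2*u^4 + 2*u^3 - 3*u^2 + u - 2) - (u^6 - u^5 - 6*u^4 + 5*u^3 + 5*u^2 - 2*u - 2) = -2*u^6 - 3*u^5 + 8*u^4 - 3*u^3 - 8*u^2 + 3*u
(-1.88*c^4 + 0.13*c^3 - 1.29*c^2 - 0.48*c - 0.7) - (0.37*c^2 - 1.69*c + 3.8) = -1.88*c^4 + 0.13*c^3 - 1.66*c^2 + 1.21*c - 4.5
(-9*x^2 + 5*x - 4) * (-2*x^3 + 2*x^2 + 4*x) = 18*x^5 - 28*x^4 - 18*x^3 + 12*x^2 - 16*x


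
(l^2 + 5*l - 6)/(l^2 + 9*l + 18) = (l - 1)/(l + 3)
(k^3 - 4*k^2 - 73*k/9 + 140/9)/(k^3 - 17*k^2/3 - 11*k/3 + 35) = (k - 4/3)/(k - 3)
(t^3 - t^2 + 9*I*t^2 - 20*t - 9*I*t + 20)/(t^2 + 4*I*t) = t - 1 + 5*I - 5*I/t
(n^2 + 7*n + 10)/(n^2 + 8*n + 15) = (n + 2)/(n + 3)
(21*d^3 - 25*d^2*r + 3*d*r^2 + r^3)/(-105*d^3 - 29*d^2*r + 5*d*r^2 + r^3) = (3*d^2 - 4*d*r + r^2)/(-15*d^2 - 2*d*r + r^2)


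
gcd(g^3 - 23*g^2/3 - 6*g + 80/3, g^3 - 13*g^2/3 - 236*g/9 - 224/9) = g - 8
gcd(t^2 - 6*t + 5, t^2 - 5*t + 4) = t - 1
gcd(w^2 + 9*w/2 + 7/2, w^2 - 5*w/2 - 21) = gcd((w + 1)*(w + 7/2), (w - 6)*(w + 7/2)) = w + 7/2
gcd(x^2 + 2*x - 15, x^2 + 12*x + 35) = x + 5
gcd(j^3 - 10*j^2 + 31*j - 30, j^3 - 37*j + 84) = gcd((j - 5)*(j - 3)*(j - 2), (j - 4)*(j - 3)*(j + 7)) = j - 3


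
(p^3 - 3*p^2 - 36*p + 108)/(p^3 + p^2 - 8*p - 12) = (p^2 - 36)/(p^2 + 4*p + 4)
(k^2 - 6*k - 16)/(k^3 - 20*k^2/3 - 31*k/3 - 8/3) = 3*(k + 2)/(3*k^2 + 4*k + 1)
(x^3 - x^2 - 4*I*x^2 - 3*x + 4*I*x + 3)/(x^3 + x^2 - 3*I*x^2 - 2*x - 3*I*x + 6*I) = (x - I)/(x + 2)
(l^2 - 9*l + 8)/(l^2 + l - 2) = (l - 8)/(l + 2)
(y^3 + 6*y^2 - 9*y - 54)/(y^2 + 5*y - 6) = (y^2 - 9)/(y - 1)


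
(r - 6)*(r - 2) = r^2 - 8*r + 12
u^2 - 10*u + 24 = (u - 6)*(u - 4)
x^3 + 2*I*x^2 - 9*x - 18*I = (x - 3)*(x + 3)*(x + 2*I)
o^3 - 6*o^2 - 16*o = o*(o - 8)*(o + 2)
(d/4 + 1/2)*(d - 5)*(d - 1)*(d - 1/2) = d^4/4 - 9*d^3/8 - 5*d^2/4 + 27*d/8 - 5/4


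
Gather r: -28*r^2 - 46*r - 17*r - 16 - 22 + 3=-28*r^2 - 63*r - 35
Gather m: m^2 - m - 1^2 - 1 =m^2 - m - 2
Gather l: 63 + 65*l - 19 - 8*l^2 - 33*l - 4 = -8*l^2 + 32*l + 40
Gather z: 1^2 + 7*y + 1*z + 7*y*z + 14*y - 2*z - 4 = 21*y + z*(7*y - 1) - 3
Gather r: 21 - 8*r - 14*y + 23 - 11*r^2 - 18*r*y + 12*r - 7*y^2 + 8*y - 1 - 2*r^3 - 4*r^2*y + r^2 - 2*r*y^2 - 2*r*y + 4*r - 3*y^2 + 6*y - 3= -2*r^3 + r^2*(-4*y - 10) + r*(-2*y^2 - 20*y + 8) - 10*y^2 + 40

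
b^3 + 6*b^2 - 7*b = b*(b - 1)*(b + 7)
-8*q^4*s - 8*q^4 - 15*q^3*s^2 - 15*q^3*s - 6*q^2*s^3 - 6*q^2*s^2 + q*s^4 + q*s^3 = (-8*q + s)*(q + s)^2*(q*s + q)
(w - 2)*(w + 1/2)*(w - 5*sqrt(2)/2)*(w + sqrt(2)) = w^4 - 3*sqrt(2)*w^3/2 - 3*w^3/2 - 6*w^2 + 9*sqrt(2)*w^2/4 + 3*sqrt(2)*w/2 + 15*w/2 + 5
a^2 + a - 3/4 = (a - 1/2)*(a + 3/2)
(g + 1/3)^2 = g^2 + 2*g/3 + 1/9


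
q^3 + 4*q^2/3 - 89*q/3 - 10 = (q - 5)*(q + 1/3)*(q + 6)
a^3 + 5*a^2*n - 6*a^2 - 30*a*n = a*(a - 6)*(a + 5*n)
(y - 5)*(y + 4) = y^2 - y - 20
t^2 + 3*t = t*(t + 3)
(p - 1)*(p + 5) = p^2 + 4*p - 5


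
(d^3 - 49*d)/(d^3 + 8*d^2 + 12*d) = (d^2 - 49)/(d^2 + 8*d + 12)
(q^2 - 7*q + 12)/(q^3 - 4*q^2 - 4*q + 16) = (q - 3)/(q^2 - 4)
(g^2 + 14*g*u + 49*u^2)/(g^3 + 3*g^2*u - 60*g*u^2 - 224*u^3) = (-g - 7*u)/(-g^2 + 4*g*u + 32*u^2)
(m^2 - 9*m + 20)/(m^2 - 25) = (m - 4)/(m + 5)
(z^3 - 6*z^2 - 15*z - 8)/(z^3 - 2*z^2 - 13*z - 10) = (z^2 - 7*z - 8)/(z^2 - 3*z - 10)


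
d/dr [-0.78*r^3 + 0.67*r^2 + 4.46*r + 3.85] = -2.34*r^2 + 1.34*r + 4.46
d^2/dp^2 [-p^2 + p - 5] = -2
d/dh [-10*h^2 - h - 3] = -20*h - 1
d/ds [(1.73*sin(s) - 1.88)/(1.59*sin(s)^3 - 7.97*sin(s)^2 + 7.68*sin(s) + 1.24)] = (-5.5014*sin(s)^3 + 22.7557*sin(s)^2 - 29.9672*sin(s) + 16.5836)*cos(s)/(2.5281*sin(s)^6 - 25.3446*sin(s)^5 + 87.9433*sin(s)^4 - 118.476*sin(s)^3 + 39.2168*sin(s)^2 + 19.0464*sin(s) + 1.5376)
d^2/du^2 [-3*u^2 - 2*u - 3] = -6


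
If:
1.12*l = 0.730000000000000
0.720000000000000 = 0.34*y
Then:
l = 0.65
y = 2.12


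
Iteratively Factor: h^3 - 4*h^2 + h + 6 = (h - 2)*(h^2 - 2*h - 3) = (h - 3)*(h - 2)*(h + 1)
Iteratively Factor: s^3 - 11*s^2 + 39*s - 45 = (s - 5)*(s^2 - 6*s + 9) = (s - 5)*(s - 3)*(s - 3)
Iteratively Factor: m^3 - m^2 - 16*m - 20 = (m + 2)*(m^2 - 3*m - 10) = (m - 5)*(m + 2)*(m + 2)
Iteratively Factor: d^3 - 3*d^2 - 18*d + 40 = (d - 5)*(d^2 + 2*d - 8) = (d - 5)*(d - 2)*(d + 4)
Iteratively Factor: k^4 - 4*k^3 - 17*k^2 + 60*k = (k - 3)*(k^3 - k^2 - 20*k) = k*(k - 3)*(k^2 - k - 20) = k*(k - 3)*(k + 4)*(k - 5)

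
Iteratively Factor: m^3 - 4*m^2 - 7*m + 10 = (m - 5)*(m^2 + m - 2) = (m - 5)*(m - 1)*(m + 2)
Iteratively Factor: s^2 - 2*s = (s - 2)*(s)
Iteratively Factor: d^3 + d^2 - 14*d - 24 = (d + 2)*(d^2 - d - 12) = (d + 2)*(d + 3)*(d - 4)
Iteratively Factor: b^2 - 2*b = (b - 2)*(b)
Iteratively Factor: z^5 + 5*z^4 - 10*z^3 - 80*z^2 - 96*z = (z + 2)*(z^4 + 3*z^3 - 16*z^2 - 48*z) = (z + 2)*(z + 4)*(z^3 - z^2 - 12*z) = (z + 2)*(z + 3)*(z + 4)*(z^2 - 4*z) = z*(z + 2)*(z + 3)*(z + 4)*(z - 4)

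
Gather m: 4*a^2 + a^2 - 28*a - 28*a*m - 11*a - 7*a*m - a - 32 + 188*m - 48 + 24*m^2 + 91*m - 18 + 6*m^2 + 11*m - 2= 5*a^2 - 40*a + 30*m^2 + m*(290 - 35*a) - 100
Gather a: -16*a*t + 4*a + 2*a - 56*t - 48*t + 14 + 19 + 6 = a*(6 - 16*t) - 104*t + 39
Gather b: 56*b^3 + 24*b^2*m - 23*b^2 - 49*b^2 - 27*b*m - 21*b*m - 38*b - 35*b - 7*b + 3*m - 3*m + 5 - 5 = 56*b^3 + b^2*(24*m - 72) + b*(-48*m - 80)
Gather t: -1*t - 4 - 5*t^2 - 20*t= -5*t^2 - 21*t - 4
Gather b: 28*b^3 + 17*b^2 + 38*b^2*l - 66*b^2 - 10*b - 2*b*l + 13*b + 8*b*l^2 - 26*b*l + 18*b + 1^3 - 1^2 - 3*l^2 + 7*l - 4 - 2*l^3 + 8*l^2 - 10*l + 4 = 28*b^3 + b^2*(38*l - 49) + b*(8*l^2 - 28*l + 21) - 2*l^3 + 5*l^2 - 3*l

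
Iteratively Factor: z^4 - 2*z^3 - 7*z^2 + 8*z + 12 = (z + 1)*(z^3 - 3*z^2 - 4*z + 12) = (z + 1)*(z + 2)*(z^2 - 5*z + 6) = (z - 2)*(z + 1)*(z + 2)*(z - 3)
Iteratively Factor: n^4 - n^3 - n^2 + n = (n)*(n^3 - n^2 - n + 1) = n*(n - 1)*(n^2 - 1) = n*(n - 1)*(n + 1)*(n - 1)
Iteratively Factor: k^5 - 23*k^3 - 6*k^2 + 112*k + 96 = (k - 3)*(k^4 + 3*k^3 - 14*k^2 - 48*k - 32) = (k - 4)*(k - 3)*(k^3 + 7*k^2 + 14*k + 8) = (k - 4)*(k - 3)*(k + 1)*(k^2 + 6*k + 8) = (k - 4)*(k - 3)*(k + 1)*(k + 2)*(k + 4)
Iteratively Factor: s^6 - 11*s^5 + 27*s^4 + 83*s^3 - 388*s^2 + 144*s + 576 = (s - 3)*(s^5 - 8*s^4 + 3*s^3 + 92*s^2 - 112*s - 192) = (s - 4)*(s - 3)*(s^4 - 4*s^3 - 13*s^2 + 40*s + 48) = (s - 4)*(s - 3)*(s + 1)*(s^3 - 5*s^2 - 8*s + 48) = (s - 4)^2*(s - 3)*(s + 1)*(s^2 - s - 12) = (s - 4)^2*(s - 3)*(s + 1)*(s + 3)*(s - 4)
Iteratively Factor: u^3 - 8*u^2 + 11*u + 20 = (u - 5)*(u^2 - 3*u - 4) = (u - 5)*(u + 1)*(u - 4)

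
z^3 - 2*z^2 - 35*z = z*(z - 7)*(z + 5)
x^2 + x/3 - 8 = (x - 8/3)*(x + 3)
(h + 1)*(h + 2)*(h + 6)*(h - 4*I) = h^4 + 9*h^3 - 4*I*h^3 + 20*h^2 - 36*I*h^2 + 12*h - 80*I*h - 48*I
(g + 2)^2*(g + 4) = g^3 + 8*g^2 + 20*g + 16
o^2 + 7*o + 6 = (o + 1)*(o + 6)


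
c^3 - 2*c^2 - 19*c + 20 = (c - 5)*(c - 1)*(c + 4)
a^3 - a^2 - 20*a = a*(a - 5)*(a + 4)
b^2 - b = b*(b - 1)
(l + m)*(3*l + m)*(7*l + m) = 21*l^3 + 31*l^2*m + 11*l*m^2 + m^3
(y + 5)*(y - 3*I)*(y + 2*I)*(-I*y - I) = -I*y^4 - y^3 - 6*I*y^3 - 6*y^2 - 11*I*y^2 - 5*y - 36*I*y - 30*I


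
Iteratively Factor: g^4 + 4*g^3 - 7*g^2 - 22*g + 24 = (g - 1)*(g^3 + 5*g^2 - 2*g - 24) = (g - 1)*(g + 4)*(g^2 + g - 6) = (g - 2)*(g - 1)*(g + 4)*(g + 3)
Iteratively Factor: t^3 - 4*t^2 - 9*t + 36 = (t + 3)*(t^2 - 7*t + 12) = (t - 4)*(t + 3)*(t - 3)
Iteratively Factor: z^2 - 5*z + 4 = (z - 4)*(z - 1)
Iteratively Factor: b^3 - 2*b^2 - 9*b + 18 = (b + 3)*(b^2 - 5*b + 6) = (b - 2)*(b + 3)*(b - 3)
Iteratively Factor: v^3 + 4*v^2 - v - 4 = (v - 1)*(v^2 + 5*v + 4) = (v - 1)*(v + 4)*(v + 1)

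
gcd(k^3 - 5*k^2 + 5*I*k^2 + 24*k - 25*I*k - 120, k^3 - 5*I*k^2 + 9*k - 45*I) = k - 3*I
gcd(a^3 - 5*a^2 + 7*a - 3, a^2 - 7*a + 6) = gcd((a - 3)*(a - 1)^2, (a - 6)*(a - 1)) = a - 1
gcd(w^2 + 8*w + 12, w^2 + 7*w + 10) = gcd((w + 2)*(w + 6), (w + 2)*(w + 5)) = w + 2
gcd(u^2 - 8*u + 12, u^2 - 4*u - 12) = u - 6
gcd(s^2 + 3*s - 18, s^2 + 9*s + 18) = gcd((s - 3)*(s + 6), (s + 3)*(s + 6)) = s + 6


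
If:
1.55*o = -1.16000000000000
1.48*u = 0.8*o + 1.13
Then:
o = -0.75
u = 0.36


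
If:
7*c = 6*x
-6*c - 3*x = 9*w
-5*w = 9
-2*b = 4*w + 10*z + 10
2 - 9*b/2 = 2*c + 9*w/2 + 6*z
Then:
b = 7951/3135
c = 162/95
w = -9/5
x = 189/95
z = -2468/3135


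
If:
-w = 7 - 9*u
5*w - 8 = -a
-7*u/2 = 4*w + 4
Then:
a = 1237/79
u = 48/79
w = -121/79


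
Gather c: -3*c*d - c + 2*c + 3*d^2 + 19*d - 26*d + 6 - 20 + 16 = c*(1 - 3*d) + 3*d^2 - 7*d + 2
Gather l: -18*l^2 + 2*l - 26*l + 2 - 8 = -18*l^2 - 24*l - 6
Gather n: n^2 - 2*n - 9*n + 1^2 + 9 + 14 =n^2 - 11*n + 24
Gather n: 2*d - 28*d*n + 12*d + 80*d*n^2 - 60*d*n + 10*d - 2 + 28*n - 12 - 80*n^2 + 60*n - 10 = 24*d + n^2*(80*d - 80) + n*(88 - 88*d) - 24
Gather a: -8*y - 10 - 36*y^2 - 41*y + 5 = -36*y^2 - 49*y - 5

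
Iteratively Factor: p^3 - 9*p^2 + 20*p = (p - 5)*(p^2 - 4*p) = (p - 5)*(p - 4)*(p)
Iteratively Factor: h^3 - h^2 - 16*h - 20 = (h + 2)*(h^2 - 3*h - 10) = (h - 5)*(h + 2)*(h + 2)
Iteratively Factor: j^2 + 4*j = (j)*(j + 4)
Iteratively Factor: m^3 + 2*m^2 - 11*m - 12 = (m + 4)*(m^2 - 2*m - 3) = (m + 1)*(m + 4)*(m - 3)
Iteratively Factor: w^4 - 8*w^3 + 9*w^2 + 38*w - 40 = (w - 4)*(w^3 - 4*w^2 - 7*w + 10) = (w - 5)*(w - 4)*(w^2 + w - 2) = (w - 5)*(w - 4)*(w - 1)*(w + 2)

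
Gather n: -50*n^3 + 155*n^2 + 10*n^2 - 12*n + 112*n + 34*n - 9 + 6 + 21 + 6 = -50*n^3 + 165*n^2 + 134*n + 24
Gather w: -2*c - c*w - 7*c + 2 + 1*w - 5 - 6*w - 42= -9*c + w*(-c - 5) - 45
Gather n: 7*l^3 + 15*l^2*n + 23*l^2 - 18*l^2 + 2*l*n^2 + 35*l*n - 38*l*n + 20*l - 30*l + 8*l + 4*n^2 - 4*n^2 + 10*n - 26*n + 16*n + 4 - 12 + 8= 7*l^3 + 5*l^2 + 2*l*n^2 - 2*l + n*(15*l^2 - 3*l)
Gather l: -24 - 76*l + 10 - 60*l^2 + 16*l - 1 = -60*l^2 - 60*l - 15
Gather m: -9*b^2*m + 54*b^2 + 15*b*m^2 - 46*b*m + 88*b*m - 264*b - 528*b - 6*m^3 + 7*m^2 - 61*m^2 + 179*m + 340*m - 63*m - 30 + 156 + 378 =54*b^2 - 792*b - 6*m^3 + m^2*(15*b - 54) + m*(-9*b^2 + 42*b + 456) + 504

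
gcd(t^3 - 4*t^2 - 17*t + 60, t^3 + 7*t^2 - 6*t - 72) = t^2 + t - 12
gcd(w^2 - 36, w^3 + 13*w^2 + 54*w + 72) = w + 6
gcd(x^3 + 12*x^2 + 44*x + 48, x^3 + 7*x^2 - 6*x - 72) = x^2 + 10*x + 24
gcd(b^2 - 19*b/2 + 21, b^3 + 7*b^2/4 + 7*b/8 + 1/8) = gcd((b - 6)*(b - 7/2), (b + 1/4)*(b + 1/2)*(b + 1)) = 1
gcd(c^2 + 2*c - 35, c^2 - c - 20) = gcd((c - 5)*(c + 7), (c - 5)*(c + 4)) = c - 5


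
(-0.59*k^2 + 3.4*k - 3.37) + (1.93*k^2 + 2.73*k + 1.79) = 1.34*k^2 + 6.13*k - 1.58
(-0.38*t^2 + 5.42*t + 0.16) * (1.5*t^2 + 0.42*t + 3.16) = -0.57*t^4 + 7.9704*t^3 + 1.3156*t^2 + 17.1944*t + 0.5056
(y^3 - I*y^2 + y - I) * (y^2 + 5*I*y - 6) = y^5 + 4*I*y^4 + 10*I*y^2 - y + 6*I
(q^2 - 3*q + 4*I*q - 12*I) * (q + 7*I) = q^3 - 3*q^2 + 11*I*q^2 - 28*q - 33*I*q + 84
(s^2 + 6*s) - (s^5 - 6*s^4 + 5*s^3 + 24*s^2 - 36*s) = -s^5 + 6*s^4 - 5*s^3 - 23*s^2 + 42*s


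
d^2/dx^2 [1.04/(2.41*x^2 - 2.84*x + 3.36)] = (-12.080848*x^2 + 14.236352*x + 1.04*(4.82*x - 2.84)*(9.64*x - 5.68) - 16.843008)/(2.41*x^2 - 2.84*x + 3.36)^3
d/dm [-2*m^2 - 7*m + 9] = -4*m - 7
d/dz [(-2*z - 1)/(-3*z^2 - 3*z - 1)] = (6*z^2 + 6*z - 3*(2*z + 1)^2 + 2)/(3*z^2 + 3*z + 1)^2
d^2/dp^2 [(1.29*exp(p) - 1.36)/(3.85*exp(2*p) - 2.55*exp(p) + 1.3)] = (19.121025*exp(4*p) - 67.969825*exp(3*p) + 1.3167*exp(2*p) + 22.66015*exp(p) - 2.3283)*exp(p)/(57.066625*exp(6*p) - 113.392125*exp(5*p) + 132.911625*exp(4*p) - 93.157875*exp(3*p) + 44.87925*exp(2*p) - 12.9285*exp(p) + 2.197)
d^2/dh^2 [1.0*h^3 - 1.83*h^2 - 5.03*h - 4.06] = 6.0*h - 3.66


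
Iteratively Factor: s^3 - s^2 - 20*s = (s)*(s^2 - s - 20) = s*(s + 4)*(s - 5)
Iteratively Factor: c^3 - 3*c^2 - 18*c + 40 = (c - 5)*(c^2 + 2*c - 8) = (c - 5)*(c + 4)*(c - 2)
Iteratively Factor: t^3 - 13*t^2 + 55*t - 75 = (t - 3)*(t^2 - 10*t + 25) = (t - 5)*(t - 3)*(t - 5)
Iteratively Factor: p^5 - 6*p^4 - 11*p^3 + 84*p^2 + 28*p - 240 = (p + 2)*(p^4 - 8*p^3 + 5*p^2 + 74*p - 120) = (p - 4)*(p + 2)*(p^3 - 4*p^2 - 11*p + 30) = (p - 4)*(p + 2)*(p + 3)*(p^2 - 7*p + 10) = (p - 5)*(p - 4)*(p + 2)*(p + 3)*(p - 2)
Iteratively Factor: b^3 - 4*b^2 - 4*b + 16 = (b - 4)*(b^2 - 4) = (b - 4)*(b + 2)*(b - 2)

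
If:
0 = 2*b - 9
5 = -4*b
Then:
No Solution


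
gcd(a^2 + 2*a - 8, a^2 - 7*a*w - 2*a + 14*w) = a - 2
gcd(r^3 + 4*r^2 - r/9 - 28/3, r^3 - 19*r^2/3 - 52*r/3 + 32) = r^2 + 5*r/3 - 4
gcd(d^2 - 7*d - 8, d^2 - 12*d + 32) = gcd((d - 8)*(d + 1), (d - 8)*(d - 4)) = d - 8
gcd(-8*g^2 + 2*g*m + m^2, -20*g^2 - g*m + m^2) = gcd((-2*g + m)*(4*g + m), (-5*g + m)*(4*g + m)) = 4*g + m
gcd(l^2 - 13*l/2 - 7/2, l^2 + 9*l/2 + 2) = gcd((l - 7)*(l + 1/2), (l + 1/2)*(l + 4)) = l + 1/2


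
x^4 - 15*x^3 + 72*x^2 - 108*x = x*(x - 6)^2*(x - 3)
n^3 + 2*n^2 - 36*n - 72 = (n - 6)*(n + 2)*(n + 6)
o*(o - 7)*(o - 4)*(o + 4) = o^4 - 7*o^3 - 16*o^2 + 112*o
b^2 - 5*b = b*(b - 5)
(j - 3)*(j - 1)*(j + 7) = j^3 + 3*j^2 - 25*j + 21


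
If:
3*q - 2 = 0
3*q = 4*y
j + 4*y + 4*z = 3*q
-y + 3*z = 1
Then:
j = -2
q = 2/3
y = 1/2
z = 1/2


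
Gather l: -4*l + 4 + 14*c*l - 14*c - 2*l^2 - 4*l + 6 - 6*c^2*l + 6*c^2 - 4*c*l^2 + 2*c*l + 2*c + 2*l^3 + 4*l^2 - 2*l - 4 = 6*c^2 - 12*c + 2*l^3 + l^2*(2 - 4*c) + l*(-6*c^2 + 16*c - 10) + 6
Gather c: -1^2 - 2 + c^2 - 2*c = c^2 - 2*c - 3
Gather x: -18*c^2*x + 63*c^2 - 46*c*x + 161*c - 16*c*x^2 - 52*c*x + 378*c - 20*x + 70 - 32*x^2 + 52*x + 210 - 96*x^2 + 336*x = 63*c^2 + 539*c + x^2*(-16*c - 128) + x*(-18*c^2 - 98*c + 368) + 280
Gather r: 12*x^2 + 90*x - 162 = 12*x^2 + 90*x - 162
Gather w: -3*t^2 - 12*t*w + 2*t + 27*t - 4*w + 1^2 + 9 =-3*t^2 + 29*t + w*(-12*t - 4) + 10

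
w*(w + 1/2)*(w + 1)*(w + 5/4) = w^4 + 11*w^3/4 + 19*w^2/8 + 5*w/8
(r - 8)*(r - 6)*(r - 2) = r^3 - 16*r^2 + 76*r - 96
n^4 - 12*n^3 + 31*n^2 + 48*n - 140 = (n - 7)*(n - 5)*(n - 2)*(n + 2)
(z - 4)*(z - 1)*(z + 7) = z^3 + 2*z^2 - 31*z + 28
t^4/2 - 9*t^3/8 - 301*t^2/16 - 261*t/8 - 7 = (t/2 + 1)*(t - 8)*(t + 1/4)*(t + 7/2)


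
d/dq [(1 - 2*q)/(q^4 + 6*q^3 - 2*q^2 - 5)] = 2*(-q^4 - 6*q^3 + 2*q^2 + q*(2*q - 1)*(2*q^2 + 9*q - 2) + 5)/(q^4 + 6*q^3 - 2*q^2 - 5)^2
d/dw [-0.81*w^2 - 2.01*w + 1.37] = -1.62*w - 2.01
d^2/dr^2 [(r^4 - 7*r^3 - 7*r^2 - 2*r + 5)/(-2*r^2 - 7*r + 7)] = 2*(-4*r^6 - 42*r^5 - 105*r^4 + 743*r^3 - 1089*r^2 + 903*r + 126)/(8*r^6 + 84*r^5 + 210*r^4 - 245*r^3 - 735*r^2 + 1029*r - 343)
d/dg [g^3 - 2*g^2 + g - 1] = 3*g^2 - 4*g + 1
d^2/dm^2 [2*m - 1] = 0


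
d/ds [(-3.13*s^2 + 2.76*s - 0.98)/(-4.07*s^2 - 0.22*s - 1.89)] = (11.9218*s^2 + 3.8542*s - 5.432)/(16.5649*s^4 + 1.7908*s^3 + 15.433*s^2 + 0.8316*s + 3.5721)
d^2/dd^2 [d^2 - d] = 2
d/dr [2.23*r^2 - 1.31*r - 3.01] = 4.46*r - 1.31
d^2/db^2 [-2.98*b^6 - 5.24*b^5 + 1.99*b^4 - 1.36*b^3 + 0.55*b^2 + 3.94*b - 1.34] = -89.4*b^4 - 104.8*b^3 + 23.88*b^2 - 8.16*b + 1.1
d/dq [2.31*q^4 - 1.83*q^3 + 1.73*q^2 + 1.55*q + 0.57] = 9.24*q^3 - 5.49*q^2 + 3.46*q + 1.55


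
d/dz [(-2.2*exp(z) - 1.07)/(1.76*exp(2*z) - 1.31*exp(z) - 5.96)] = (3.872*exp(2*z) + 3.7664*exp(z) + 11.7103)*exp(z)/(3.0976*exp(4*z) - 4.6112*exp(3*z) - 19.2631*exp(2*z) + 15.6152*exp(z) + 35.5216)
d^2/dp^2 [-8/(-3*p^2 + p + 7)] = 16*(9*p^2 - 3*p - (6*p - 1)^2 - 21)/(-3*p^2 + p + 7)^3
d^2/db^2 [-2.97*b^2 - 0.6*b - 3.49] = -5.94000000000000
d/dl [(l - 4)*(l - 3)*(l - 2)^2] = 4*l^3 - 33*l^2 + 88*l - 76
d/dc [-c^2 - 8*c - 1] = -2*c - 8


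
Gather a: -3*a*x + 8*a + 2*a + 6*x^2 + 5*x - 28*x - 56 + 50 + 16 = a*(10 - 3*x) + 6*x^2 - 23*x + 10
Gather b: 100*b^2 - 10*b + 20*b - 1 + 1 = 100*b^2 + 10*b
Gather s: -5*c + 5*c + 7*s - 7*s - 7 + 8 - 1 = 0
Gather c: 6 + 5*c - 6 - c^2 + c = -c^2 + 6*c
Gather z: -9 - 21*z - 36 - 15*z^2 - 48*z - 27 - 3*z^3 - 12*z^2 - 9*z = -3*z^3 - 27*z^2 - 78*z - 72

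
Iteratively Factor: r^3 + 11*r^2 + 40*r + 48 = (r + 3)*(r^2 + 8*r + 16) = (r + 3)*(r + 4)*(r + 4)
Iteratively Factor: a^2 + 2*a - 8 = (a - 2)*(a + 4)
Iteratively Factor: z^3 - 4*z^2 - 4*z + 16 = (z + 2)*(z^2 - 6*z + 8) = (z - 4)*(z + 2)*(z - 2)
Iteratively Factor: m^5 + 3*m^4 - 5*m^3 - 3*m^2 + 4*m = (m - 1)*(m^4 + 4*m^3 - m^2 - 4*m) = (m - 1)*(m + 1)*(m^3 + 3*m^2 - 4*m) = (m - 1)*(m + 1)*(m + 4)*(m^2 - m) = m*(m - 1)*(m + 1)*(m + 4)*(m - 1)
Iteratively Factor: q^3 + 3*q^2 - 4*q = (q - 1)*(q^2 + 4*q) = (q - 1)*(q + 4)*(q)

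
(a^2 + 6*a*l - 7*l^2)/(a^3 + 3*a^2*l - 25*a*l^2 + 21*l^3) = 1/(a - 3*l)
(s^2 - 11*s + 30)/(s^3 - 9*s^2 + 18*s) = (s - 5)/(s*(s - 3))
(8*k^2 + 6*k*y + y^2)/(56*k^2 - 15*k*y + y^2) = (8*k^2 + 6*k*y + y^2)/(56*k^2 - 15*k*y + y^2)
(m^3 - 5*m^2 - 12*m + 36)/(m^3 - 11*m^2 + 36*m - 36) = (m + 3)/(m - 3)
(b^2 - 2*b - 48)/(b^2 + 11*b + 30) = (b - 8)/(b + 5)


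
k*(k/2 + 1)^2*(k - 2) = k^4/4 + k^3/2 - k^2 - 2*k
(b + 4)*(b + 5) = b^2 + 9*b + 20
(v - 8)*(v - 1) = v^2 - 9*v + 8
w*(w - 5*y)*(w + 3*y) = w^3 - 2*w^2*y - 15*w*y^2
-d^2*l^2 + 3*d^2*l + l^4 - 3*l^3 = l*(-d + l)*(d + l)*(l - 3)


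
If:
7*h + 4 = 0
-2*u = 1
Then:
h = -4/7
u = -1/2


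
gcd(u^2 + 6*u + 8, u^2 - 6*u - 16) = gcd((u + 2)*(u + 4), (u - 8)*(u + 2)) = u + 2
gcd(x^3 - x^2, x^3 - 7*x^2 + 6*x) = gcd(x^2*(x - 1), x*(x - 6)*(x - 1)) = x^2 - x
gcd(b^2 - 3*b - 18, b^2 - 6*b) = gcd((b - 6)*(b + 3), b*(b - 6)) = b - 6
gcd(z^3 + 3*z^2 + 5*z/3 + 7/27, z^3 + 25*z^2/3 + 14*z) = z + 7/3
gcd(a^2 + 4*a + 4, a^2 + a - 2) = a + 2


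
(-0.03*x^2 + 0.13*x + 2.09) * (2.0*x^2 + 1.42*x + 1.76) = -0.06*x^4 + 0.2174*x^3 + 4.3118*x^2 + 3.1966*x + 3.6784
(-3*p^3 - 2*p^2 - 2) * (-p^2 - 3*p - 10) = 3*p^5 + 11*p^4 + 36*p^3 + 22*p^2 + 6*p + 20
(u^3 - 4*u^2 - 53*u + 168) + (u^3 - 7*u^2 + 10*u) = 2*u^3 - 11*u^2 - 43*u + 168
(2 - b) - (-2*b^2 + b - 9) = 2*b^2 - 2*b + 11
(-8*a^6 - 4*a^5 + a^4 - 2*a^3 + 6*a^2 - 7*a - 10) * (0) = 0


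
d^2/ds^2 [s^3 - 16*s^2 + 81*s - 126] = 6*s - 32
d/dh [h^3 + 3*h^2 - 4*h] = 3*h^2 + 6*h - 4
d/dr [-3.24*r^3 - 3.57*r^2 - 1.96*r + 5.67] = -9.72*r^2 - 7.14*r - 1.96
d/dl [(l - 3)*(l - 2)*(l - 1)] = 3*l^2 - 12*l + 11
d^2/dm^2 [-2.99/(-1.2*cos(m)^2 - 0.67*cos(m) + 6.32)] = (-17.2224*(1 - cos(m)^2)^2 - 7.21188*cos(m)^3 - 100.658051*cos(m)^2 + 1.762904*cos(m) + 65.259142)/(1.2*cos(m)^2 + 0.67*cos(m) - 6.32)^3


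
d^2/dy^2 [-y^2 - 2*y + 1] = -2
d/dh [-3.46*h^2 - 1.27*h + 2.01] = -6.92*h - 1.27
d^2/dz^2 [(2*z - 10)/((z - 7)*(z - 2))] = 4*(z^3 - 15*z^2 + 93*z - 209)/(z^6 - 27*z^5 + 285*z^4 - 1485*z^3 + 3990*z^2 - 5292*z + 2744)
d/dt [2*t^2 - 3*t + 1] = 4*t - 3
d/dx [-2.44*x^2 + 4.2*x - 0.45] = 4.2 - 4.88*x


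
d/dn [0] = 0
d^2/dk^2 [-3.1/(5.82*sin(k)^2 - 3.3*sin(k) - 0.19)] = (-420.01776*sin(k)^4 + 178.6158*sin(k)^3 + 582.55572*sin(k)^2 - 355.2879*sin(k) + 74.37396)/(-5.82*sin(k)^2 + 3.3*sin(k) + 0.19)^3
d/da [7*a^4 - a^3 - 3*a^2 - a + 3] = 28*a^3 - 3*a^2 - 6*a - 1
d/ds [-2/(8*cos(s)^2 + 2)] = -4*sin(2*s)/(2*cos(2*s) + 3)^2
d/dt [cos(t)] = -sin(t)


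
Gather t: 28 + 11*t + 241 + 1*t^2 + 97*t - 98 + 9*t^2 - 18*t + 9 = 10*t^2 + 90*t + 180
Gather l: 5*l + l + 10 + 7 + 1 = 6*l + 18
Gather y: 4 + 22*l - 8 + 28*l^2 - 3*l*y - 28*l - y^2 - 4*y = 28*l^2 - 6*l - y^2 + y*(-3*l - 4) - 4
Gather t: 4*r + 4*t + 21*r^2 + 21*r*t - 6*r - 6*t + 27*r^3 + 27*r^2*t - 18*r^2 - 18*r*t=27*r^3 + 3*r^2 - 2*r + t*(27*r^2 + 3*r - 2)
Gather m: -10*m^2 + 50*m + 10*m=-10*m^2 + 60*m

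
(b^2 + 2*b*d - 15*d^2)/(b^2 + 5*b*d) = (b - 3*d)/b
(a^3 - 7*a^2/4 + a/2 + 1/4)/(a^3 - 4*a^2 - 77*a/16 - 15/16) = 4*(a^2 - 2*a + 1)/(4*a^2 - 17*a - 15)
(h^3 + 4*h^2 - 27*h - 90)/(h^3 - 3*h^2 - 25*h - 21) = (h^2 + h - 30)/(h^2 - 6*h - 7)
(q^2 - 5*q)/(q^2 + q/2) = 2*(q - 5)/(2*q + 1)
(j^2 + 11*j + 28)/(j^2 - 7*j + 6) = (j^2 + 11*j + 28)/(j^2 - 7*j + 6)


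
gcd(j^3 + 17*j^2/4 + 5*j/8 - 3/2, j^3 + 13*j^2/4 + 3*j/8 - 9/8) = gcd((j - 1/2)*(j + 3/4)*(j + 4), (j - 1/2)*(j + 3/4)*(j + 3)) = j^2 + j/4 - 3/8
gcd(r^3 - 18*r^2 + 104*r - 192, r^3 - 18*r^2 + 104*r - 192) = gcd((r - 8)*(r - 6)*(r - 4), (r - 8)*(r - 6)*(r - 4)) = r^3 - 18*r^2 + 104*r - 192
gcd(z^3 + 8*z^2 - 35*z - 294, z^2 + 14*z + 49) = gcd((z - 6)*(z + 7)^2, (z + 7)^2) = z^2 + 14*z + 49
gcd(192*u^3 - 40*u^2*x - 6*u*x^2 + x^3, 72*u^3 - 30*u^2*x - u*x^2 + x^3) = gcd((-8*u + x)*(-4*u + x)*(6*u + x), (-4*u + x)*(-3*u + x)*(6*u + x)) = -24*u^2 + 2*u*x + x^2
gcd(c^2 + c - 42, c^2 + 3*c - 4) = 1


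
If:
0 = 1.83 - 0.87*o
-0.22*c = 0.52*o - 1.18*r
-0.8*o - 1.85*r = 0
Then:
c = -9.85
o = 2.10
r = -0.91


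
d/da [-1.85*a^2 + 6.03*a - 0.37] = 6.03 - 3.7*a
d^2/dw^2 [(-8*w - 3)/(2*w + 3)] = 72/(2*w + 3)^3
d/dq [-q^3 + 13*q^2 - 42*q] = -3*q^2 + 26*q - 42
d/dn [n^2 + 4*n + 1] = 2*n + 4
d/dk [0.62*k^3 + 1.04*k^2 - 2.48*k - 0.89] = 1.86*k^2 + 2.08*k - 2.48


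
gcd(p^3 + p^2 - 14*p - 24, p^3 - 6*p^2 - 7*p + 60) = p^2 - p - 12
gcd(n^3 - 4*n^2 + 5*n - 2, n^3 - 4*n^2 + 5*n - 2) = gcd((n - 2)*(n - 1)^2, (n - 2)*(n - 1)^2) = n^3 - 4*n^2 + 5*n - 2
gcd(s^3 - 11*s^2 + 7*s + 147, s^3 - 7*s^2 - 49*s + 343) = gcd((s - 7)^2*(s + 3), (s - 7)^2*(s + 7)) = s^2 - 14*s + 49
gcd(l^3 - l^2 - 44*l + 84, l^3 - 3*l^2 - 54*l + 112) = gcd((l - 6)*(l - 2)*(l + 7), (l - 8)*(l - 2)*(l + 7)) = l^2 + 5*l - 14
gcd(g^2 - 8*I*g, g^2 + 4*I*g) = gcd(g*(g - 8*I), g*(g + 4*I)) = g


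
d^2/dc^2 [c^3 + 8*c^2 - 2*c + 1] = 6*c + 16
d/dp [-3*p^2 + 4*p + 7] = 4 - 6*p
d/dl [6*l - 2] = 6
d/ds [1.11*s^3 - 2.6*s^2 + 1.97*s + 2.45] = 3.33*s^2 - 5.2*s + 1.97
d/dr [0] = 0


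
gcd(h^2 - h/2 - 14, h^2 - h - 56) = 1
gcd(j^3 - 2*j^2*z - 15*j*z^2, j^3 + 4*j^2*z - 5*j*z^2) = j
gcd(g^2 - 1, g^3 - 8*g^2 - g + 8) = g^2 - 1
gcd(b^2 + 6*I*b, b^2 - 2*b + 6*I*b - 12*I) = b + 6*I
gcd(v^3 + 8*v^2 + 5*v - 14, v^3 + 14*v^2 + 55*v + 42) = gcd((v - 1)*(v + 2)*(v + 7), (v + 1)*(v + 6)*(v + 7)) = v + 7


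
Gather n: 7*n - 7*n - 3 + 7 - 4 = 0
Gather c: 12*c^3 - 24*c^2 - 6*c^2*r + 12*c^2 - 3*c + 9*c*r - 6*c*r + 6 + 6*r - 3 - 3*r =12*c^3 + c^2*(-6*r - 12) + c*(3*r - 3) + 3*r + 3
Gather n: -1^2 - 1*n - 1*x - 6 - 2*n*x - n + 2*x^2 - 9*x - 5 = n*(-2*x - 2) + 2*x^2 - 10*x - 12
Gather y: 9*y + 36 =9*y + 36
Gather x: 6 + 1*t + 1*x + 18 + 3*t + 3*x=4*t + 4*x + 24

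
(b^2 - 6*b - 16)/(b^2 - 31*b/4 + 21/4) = 4*(b^2 - 6*b - 16)/(4*b^2 - 31*b + 21)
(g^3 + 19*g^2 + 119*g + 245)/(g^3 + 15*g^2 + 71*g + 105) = (g + 7)/(g + 3)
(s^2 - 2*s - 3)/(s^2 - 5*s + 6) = (s + 1)/(s - 2)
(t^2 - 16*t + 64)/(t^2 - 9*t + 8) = (t - 8)/(t - 1)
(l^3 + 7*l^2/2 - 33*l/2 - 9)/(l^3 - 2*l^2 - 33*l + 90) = (l + 1/2)/(l - 5)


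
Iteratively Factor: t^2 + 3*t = (t)*(t + 3)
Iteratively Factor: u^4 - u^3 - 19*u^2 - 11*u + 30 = (u - 1)*(u^3 - 19*u - 30) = (u - 5)*(u - 1)*(u^2 + 5*u + 6) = (u - 5)*(u - 1)*(u + 3)*(u + 2)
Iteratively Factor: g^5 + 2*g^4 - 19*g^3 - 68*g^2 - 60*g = (g + 2)*(g^4 - 19*g^2 - 30*g) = (g - 5)*(g + 2)*(g^3 + 5*g^2 + 6*g) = g*(g - 5)*(g + 2)*(g^2 + 5*g + 6) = g*(g - 5)*(g + 2)*(g + 3)*(g + 2)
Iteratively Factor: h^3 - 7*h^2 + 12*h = (h - 3)*(h^2 - 4*h) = h*(h - 3)*(h - 4)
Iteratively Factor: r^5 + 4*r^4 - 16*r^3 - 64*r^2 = (r)*(r^4 + 4*r^3 - 16*r^2 - 64*r) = r*(r - 4)*(r^3 + 8*r^2 + 16*r) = r*(r - 4)*(r + 4)*(r^2 + 4*r) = r*(r - 4)*(r + 4)^2*(r)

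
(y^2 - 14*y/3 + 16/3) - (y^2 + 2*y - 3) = 25/3 - 20*y/3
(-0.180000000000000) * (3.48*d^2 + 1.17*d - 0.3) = -0.6264*d^2 - 0.2106*d + 0.054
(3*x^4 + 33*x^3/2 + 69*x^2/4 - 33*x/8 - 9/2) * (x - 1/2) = 3*x^5 + 15*x^4 + 9*x^3 - 51*x^2/4 - 39*x/16 + 9/4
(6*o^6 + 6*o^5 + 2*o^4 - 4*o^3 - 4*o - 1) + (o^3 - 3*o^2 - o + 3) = 6*o^6 + 6*o^5 + 2*o^4 - 3*o^3 - 3*o^2 - 5*o + 2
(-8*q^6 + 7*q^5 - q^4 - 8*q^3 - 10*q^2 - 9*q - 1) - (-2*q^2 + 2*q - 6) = -8*q^6 + 7*q^5 - q^4 - 8*q^3 - 8*q^2 - 11*q + 5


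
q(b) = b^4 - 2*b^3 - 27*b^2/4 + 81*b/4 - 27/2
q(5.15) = 342.02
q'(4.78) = 255.49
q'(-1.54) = 12.20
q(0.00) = -13.50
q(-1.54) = -47.76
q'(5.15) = 337.95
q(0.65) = -3.56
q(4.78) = 232.69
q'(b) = 4*b^3 - 6*b^2 - 27*b/2 + 81/4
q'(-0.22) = 22.89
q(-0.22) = -18.26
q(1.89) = -0.08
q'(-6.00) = -978.75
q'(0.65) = 10.04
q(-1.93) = -49.47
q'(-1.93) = -4.80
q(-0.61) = -27.77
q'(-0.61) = 25.34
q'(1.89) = 0.31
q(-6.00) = 1350.00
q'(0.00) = 20.25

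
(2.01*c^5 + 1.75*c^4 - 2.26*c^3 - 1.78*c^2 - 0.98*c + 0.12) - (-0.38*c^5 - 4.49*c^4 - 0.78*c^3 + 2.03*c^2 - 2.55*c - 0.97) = 2.39*c^5 + 6.24*c^4 - 1.48*c^3 - 3.81*c^2 + 1.57*c + 1.09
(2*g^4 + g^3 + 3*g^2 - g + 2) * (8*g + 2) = 16*g^5 + 12*g^4 + 26*g^3 - 2*g^2 + 14*g + 4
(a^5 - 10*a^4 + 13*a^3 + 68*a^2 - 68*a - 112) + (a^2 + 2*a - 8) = a^5 - 10*a^4 + 13*a^3 + 69*a^2 - 66*a - 120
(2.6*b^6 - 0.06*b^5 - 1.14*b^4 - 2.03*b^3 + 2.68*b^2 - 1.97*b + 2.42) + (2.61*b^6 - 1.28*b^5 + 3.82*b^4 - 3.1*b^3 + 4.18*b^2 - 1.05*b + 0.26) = 5.21*b^6 - 1.34*b^5 + 2.68*b^4 - 5.13*b^3 + 6.86*b^2 - 3.02*b + 2.68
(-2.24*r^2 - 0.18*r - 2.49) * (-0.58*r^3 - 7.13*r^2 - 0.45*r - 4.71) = 1.2992*r^5 + 16.0756*r^4 + 3.7356*r^3 + 28.3851*r^2 + 1.9683*r + 11.7279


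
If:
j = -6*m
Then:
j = -6*m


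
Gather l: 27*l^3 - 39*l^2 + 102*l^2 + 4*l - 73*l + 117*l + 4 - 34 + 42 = 27*l^3 + 63*l^2 + 48*l + 12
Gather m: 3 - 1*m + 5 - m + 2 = 10 - 2*m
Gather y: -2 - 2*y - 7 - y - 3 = -3*y - 12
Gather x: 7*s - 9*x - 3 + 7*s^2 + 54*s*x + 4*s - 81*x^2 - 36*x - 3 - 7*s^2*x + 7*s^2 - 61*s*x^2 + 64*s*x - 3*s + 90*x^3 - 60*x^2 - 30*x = 14*s^2 + 8*s + 90*x^3 + x^2*(-61*s - 141) + x*(-7*s^2 + 118*s - 75) - 6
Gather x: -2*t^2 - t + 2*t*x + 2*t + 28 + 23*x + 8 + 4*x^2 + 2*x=-2*t^2 + t + 4*x^2 + x*(2*t + 25) + 36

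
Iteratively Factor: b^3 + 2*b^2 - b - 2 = (b + 1)*(b^2 + b - 2) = (b + 1)*(b + 2)*(b - 1)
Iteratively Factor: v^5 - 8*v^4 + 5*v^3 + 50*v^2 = (v)*(v^4 - 8*v^3 + 5*v^2 + 50*v) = v*(v - 5)*(v^3 - 3*v^2 - 10*v) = v^2*(v - 5)*(v^2 - 3*v - 10) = v^2*(v - 5)*(v + 2)*(v - 5)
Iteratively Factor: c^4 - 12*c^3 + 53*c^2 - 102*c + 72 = (c - 2)*(c^3 - 10*c^2 + 33*c - 36) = (c - 3)*(c - 2)*(c^2 - 7*c + 12) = (c - 4)*(c - 3)*(c - 2)*(c - 3)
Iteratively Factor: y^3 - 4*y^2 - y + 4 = (y - 1)*(y^2 - 3*y - 4) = (y - 1)*(y + 1)*(y - 4)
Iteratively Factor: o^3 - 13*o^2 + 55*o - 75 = (o - 5)*(o^2 - 8*o + 15) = (o - 5)^2*(o - 3)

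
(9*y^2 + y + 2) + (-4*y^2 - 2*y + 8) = 5*y^2 - y + 10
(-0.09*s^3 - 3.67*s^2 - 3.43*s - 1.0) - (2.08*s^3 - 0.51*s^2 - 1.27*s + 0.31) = -2.17*s^3 - 3.16*s^2 - 2.16*s - 1.31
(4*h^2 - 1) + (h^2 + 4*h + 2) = 5*h^2 + 4*h + 1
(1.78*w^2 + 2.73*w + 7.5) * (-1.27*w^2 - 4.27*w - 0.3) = -2.2606*w^4 - 11.0677*w^3 - 21.7161*w^2 - 32.844*w - 2.25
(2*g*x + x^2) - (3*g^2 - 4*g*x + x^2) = -3*g^2 + 6*g*x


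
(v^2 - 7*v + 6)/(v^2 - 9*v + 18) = (v - 1)/(v - 3)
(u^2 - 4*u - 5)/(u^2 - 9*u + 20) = (u + 1)/(u - 4)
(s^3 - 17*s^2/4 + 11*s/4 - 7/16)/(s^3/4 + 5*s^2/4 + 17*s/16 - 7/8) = (8*s^2 - 30*s + 7)/(2*s^2 + 11*s + 14)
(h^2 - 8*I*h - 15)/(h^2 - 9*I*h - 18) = (h - 5*I)/(h - 6*I)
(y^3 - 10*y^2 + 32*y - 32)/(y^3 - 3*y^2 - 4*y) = (y^2 - 6*y + 8)/(y*(y + 1))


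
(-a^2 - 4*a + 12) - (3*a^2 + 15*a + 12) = -4*a^2 - 19*a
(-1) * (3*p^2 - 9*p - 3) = -3*p^2 + 9*p + 3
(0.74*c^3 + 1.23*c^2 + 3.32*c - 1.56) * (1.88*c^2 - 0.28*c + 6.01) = 1.3912*c^5 + 2.1052*c^4 + 10.3446*c^3 + 3.5299*c^2 + 20.39*c - 9.3756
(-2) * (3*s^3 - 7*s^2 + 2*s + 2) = -6*s^3 + 14*s^2 - 4*s - 4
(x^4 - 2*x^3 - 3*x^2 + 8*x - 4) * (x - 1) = x^5 - 3*x^4 - x^3 + 11*x^2 - 12*x + 4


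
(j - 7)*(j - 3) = j^2 - 10*j + 21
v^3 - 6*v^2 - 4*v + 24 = (v - 6)*(v - 2)*(v + 2)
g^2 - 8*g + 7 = (g - 7)*(g - 1)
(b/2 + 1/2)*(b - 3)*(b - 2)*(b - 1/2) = b^4/2 - 9*b^3/4 + 3*b^2/2 + 11*b/4 - 3/2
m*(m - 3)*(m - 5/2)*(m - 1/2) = m^4 - 6*m^3 + 41*m^2/4 - 15*m/4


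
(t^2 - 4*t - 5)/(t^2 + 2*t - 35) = (t + 1)/(t + 7)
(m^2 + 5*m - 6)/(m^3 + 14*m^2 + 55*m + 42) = (m - 1)/(m^2 + 8*m + 7)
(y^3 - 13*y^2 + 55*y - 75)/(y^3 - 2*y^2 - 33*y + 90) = (y - 5)/(y + 6)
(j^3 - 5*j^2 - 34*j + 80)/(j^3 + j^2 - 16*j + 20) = (j - 8)/(j - 2)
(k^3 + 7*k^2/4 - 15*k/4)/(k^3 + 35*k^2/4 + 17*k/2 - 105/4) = k/(k + 7)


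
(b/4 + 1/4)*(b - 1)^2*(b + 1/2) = b^4/4 - b^3/8 - 3*b^2/8 + b/8 + 1/8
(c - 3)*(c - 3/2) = c^2 - 9*c/2 + 9/2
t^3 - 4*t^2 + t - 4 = (t - 4)*(t - I)*(t + I)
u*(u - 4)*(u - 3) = u^3 - 7*u^2 + 12*u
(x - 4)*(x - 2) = x^2 - 6*x + 8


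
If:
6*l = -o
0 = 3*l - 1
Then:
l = 1/3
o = -2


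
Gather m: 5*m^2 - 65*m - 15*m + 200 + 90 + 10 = 5*m^2 - 80*m + 300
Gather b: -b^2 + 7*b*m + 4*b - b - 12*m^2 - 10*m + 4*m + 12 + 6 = -b^2 + b*(7*m + 3) - 12*m^2 - 6*m + 18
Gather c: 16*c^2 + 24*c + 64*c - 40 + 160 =16*c^2 + 88*c + 120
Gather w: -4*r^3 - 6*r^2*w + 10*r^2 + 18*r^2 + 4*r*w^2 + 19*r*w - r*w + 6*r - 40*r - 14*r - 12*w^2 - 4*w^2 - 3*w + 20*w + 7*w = -4*r^3 + 28*r^2 - 48*r + w^2*(4*r - 16) + w*(-6*r^2 + 18*r + 24)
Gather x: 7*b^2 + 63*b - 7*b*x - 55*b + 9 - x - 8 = 7*b^2 + 8*b + x*(-7*b - 1) + 1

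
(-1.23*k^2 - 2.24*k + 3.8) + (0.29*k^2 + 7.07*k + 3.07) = -0.94*k^2 + 4.83*k + 6.87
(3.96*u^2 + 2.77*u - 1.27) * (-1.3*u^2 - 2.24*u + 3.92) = -5.148*u^4 - 12.4714*u^3 + 10.9694*u^2 + 13.7032*u - 4.9784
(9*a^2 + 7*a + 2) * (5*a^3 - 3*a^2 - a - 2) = 45*a^5 + 8*a^4 - 20*a^3 - 31*a^2 - 16*a - 4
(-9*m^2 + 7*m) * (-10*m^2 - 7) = 90*m^4 - 70*m^3 + 63*m^2 - 49*m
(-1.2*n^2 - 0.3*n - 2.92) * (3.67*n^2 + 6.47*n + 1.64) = -4.404*n^4 - 8.865*n^3 - 14.6254*n^2 - 19.3844*n - 4.7888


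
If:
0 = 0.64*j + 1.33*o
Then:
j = -2.078125*o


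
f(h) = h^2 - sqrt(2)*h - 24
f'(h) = 2*h - sqrt(2)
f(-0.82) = -22.17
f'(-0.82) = -3.05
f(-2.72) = -12.75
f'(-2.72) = -6.85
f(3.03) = -19.10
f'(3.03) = 4.65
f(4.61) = -9.27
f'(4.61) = 7.81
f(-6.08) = 21.56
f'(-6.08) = -13.57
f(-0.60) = -22.79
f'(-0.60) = -2.61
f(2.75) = -20.33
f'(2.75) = 4.09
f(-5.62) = 15.53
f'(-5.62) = -12.65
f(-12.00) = 136.97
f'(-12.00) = -25.41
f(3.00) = -19.24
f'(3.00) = 4.59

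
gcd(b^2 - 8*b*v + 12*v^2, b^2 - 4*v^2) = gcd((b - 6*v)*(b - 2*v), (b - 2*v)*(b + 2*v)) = -b + 2*v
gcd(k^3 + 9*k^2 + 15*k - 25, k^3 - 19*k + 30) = k + 5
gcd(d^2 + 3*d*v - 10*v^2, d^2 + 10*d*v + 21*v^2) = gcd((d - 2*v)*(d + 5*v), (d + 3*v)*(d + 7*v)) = 1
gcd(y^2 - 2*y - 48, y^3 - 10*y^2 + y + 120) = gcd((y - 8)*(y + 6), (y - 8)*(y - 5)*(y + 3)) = y - 8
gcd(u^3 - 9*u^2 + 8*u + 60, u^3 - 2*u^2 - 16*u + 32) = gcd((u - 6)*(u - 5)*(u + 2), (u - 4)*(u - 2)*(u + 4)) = 1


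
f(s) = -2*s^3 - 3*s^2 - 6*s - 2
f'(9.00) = -546.00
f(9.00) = -1757.00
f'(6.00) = -258.00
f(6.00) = -578.00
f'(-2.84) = -37.35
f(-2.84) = 36.66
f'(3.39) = -95.29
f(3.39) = -134.73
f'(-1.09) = -6.59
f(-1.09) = 3.57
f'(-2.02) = -18.36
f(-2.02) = 14.36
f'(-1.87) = -15.76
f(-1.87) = 11.81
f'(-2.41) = -26.39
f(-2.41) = 23.03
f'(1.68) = -33.01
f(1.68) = -30.03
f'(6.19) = -273.04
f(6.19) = -628.44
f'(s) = -6*s^2 - 6*s - 6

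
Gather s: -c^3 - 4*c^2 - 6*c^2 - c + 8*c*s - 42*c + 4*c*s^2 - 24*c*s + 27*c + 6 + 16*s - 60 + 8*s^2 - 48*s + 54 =-c^3 - 10*c^2 - 16*c + s^2*(4*c + 8) + s*(-16*c - 32)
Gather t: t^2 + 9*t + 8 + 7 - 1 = t^2 + 9*t + 14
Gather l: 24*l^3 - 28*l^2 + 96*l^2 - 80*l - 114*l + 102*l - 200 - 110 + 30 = 24*l^3 + 68*l^2 - 92*l - 280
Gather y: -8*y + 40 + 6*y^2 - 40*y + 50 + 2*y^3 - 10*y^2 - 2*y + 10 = 2*y^3 - 4*y^2 - 50*y + 100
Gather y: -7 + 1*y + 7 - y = 0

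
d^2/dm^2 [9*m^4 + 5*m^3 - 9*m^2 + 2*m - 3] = 108*m^2 + 30*m - 18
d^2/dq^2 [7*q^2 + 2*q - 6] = 14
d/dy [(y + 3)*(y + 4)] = 2*y + 7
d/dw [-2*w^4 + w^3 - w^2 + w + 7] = -8*w^3 + 3*w^2 - 2*w + 1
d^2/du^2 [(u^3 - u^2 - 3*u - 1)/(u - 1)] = 2*(u^3 - 3*u^2 + 3*u - 5)/(u^3 - 3*u^2 + 3*u - 1)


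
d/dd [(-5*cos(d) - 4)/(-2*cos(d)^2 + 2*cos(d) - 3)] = (10*cos(d)^2 + 16*cos(d) - 23)*sin(d)/(2*cos(d) - cos(2*d) - 4)^2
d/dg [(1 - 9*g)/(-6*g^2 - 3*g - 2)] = 3*(-18*g^2 + 4*g + 7)/(36*g^4 + 36*g^3 + 33*g^2 + 12*g + 4)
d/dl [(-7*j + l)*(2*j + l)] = -5*j + 2*l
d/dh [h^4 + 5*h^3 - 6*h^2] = h*(4*h^2 + 15*h - 12)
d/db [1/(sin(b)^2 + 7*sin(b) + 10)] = -(2*sin(b) + 7)*cos(b)/(sin(b)^2 + 7*sin(b) + 10)^2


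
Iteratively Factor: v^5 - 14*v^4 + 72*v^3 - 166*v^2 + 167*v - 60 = (v - 3)*(v^4 - 11*v^3 + 39*v^2 - 49*v + 20) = (v - 3)*(v - 1)*(v^3 - 10*v^2 + 29*v - 20) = (v - 5)*(v - 3)*(v - 1)*(v^2 - 5*v + 4) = (v - 5)*(v - 4)*(v - 3)*(v - 1)*(v - 1)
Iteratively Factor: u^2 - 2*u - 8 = (u - 4)*(u + 2)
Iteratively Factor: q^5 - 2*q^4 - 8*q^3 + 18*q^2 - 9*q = (q)*(q^4 - 2*q^3 - 8*q^2 + 18*q - 9) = q*(q - 3)*(q^3 + q^2 - 5*q + 3) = q*(q - 3)*(q - 1)*(q^2 + 2*q - 3) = q*(q - 3)*(q - 1)^2*(q + 3)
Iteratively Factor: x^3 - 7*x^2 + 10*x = (x - 2)*(x^2 - 5*x) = x*(x - 2)*(x - 5)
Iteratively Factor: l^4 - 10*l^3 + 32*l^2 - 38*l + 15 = (l - 3)*(l^3 - 7*l^2 + 11*l - 5) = (l - 3)*(l - 1)*(l^2 - 6*l + 5) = (l - 5)*(l - 3)*(l - 1)*(l - 1)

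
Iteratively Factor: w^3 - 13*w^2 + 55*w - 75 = (w - 5)*(w^2 - 8*w + 15) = (w - 5)*(w - 3)*(w - 5)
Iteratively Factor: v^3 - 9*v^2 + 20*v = (v)*(v^2 - 9*v + 20) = v*(v - 5)*(v - 4)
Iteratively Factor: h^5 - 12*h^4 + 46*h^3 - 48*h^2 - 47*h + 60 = (h + 1)*(h^4 - 13*h^3 + 59*h^2 - 107*h + 60) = (h - 1)*(h + 1)*(h^3 - 12*h^2 + 47*h - 60) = (h - 4)*(h - 1)*(h + 1)*(h^2 - 8*h + 15) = (h - 5)*(h - 4)*(h - 1)*(h + 1)*(h - 3)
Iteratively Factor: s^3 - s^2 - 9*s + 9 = (s - 1)*(s^2 - 9) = (s - 3)*(s - 1)*(s + 3)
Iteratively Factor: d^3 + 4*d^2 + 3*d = (d + 1)*(d^2 + 3*d) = d*(d + 1)*(d + 3)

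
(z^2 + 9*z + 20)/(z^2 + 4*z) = (z + 5)/z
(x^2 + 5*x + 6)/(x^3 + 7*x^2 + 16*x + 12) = 1/(x + 2)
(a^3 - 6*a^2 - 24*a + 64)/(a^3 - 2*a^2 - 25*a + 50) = (a^2 - 4*a - 32)/(a^2 - 25)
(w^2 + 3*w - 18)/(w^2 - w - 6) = (w + 6)/(w + 2)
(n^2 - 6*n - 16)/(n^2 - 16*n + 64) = (n + 2)/(n - 8)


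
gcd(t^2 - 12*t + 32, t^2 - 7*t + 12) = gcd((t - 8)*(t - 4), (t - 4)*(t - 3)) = t - 4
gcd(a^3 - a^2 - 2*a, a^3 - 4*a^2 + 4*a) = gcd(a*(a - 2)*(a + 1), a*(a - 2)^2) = a^2 - 2*a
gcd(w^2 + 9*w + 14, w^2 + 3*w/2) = 1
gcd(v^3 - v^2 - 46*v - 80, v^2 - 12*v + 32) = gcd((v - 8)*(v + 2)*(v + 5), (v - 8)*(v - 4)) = v - 8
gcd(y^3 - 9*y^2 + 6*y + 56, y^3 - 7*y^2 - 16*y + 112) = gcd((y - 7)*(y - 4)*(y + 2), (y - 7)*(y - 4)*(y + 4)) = y^2 - 11*y + 28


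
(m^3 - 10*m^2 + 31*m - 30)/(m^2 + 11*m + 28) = (m^3 - 10*m^2 + 31*m - 30)/(m^2 + 11*m + 28)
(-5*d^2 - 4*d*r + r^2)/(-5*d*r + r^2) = (d + r)/r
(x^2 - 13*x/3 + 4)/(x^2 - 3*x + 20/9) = 3*(x - 3)/(3*x - 5)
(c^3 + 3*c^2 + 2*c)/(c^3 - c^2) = (c^2 + 3*c + 2)/(c*(c - 1))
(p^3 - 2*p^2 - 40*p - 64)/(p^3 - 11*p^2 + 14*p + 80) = (p + 4)/(p - 5)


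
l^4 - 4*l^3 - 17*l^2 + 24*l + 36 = (l - 6)*(l - 2)*(l + 1)*(l + 3)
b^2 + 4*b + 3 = (b + 1)*(b + 3)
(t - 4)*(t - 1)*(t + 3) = t^3 - 2*t^2 - 11*t + 12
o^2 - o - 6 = (o - 3)*(o + 2)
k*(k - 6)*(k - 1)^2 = k^4 - 8*k^3 + 13*k^2 - 6*k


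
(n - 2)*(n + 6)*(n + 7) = n^3 + 11*n^2 + 16*n - 84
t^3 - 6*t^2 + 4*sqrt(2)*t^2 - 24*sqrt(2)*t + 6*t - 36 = (t - 6)*(t + sqrt(2))*(t + 3*sqrt(2))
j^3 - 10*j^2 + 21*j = j*(j - 7)*(j - 3)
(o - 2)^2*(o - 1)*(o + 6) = o^4 + o^3 - 22*o^2 + 44*o - 24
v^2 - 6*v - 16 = (v - 8)*(v + 2)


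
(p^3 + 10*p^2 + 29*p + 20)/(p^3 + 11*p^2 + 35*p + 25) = (p + 4)/(p + 5)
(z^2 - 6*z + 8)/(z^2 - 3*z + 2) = (z - 4)/(z - 1)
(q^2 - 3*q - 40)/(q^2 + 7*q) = (q^2 - 3*q - 40)/(q*(q + 7))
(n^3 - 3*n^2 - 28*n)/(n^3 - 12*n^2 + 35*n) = (n + 4)/(n - 5)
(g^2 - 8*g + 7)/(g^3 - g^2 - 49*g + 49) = 1/(g + 7)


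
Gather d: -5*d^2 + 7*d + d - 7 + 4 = -5*d^2 + 8*d - 3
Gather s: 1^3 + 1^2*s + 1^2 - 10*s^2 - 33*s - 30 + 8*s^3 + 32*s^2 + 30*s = 8*s^3 + 22*s^2 - 2*s - 28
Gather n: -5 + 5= 0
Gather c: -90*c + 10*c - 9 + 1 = -80*c - 8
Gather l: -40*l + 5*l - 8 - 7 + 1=-35*l - 14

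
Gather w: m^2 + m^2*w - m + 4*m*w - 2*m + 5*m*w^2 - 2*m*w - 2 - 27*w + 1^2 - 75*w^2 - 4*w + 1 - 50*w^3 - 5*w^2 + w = m^2 - 3*m - 50*w^3 + w^2*(5*m - 80) + w*(m^2 + 2*m - 30)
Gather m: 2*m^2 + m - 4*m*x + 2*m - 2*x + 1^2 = 2*m^2 + m*(3 - 4*x) - 2*x + 1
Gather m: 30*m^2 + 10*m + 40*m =30*m^2 + 50*m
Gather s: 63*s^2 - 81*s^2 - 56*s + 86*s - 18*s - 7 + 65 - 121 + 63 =-18*s^2 + 12*s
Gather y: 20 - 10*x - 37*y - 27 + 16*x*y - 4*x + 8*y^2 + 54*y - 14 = -14*x + 8*y^2 + y*(16*x + 17) - 21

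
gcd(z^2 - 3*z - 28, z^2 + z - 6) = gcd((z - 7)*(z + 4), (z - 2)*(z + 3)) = 1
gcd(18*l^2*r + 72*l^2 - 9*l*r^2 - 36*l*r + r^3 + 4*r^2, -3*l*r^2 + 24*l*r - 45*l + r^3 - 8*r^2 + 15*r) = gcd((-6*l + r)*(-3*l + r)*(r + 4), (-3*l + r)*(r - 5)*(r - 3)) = -3*l + r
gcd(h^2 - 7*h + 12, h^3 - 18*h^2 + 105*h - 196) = h - 4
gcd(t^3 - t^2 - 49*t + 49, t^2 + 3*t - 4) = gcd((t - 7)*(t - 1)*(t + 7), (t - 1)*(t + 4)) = t - 1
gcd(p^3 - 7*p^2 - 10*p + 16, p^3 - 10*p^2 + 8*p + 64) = p^2 - 6*p - 16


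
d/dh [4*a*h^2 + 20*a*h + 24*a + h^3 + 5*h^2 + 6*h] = 8*a*h + 20*a + 3*h^2 + 10*h + 6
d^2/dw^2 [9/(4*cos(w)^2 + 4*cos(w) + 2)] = 9*(-8*sin(w)^4 + 2*sin(w)^2 + 17*cos(w)/2 - 3*cos(3*w)/2 + 8)/(-2*sin(w)^2 + 2*cos(w) + 3)^3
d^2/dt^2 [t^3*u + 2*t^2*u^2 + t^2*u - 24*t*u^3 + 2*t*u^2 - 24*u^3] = 2*u*(3*t + 2*u + 1)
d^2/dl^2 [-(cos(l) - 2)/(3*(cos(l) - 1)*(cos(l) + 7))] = (-371*cos(l)/4 - 4*cos(2*l) - 13*cos(3*l)/4 + cos(4*l)/8 - 737/8)/(3*(cos(l) - 1)^2*(cos(l) + 7)^3)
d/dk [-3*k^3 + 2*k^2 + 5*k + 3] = -9*k^2 + 4*k + 5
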